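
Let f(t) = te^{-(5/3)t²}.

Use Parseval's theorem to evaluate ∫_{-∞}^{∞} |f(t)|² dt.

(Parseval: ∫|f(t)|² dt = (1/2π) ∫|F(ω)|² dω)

∫|f(t)|² dt = \frac{3 \sqrt{30} \sqrt{\pi}}{200}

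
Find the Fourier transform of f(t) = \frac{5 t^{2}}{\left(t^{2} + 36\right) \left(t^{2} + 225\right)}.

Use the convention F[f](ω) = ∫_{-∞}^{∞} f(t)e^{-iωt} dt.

F(ω) = \frac{5 \pi \left(5 - 2 e^{9 \left|{\omega}\right|}\right) e^{- 15 \left|{\omega}\right|}}{63}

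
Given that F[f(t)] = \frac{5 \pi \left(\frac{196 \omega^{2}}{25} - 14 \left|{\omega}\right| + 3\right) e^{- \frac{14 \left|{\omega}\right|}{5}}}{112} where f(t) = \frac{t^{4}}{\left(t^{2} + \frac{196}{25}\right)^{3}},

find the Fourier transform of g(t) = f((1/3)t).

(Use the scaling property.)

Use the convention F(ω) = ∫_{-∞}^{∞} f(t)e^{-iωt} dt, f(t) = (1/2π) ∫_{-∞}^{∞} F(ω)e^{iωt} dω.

F[g](ω) = \frac{9 \pi \left(588 \omega^{2} - 350 \left|{\omega}\right| + 25\right) e^{- \frac{42 \left|{\omega}\right|}{5}}}{560}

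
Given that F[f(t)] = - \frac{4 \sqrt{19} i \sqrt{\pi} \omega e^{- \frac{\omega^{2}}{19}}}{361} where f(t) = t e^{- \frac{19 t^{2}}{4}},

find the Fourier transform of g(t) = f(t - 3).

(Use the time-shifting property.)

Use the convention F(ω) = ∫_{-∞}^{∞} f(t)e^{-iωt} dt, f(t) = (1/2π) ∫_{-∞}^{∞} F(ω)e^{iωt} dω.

F[g](ω) = - \frac{4 \sqrt{19} i \sqrt{\pi} \omega e^{- \frac{\omega \left(\omega + 57 i\right)}{19}}}{361}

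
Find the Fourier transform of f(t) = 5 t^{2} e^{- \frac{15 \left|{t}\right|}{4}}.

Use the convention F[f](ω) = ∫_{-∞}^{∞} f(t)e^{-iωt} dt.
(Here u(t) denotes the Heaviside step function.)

F(ω) = \frac{57600 \left(75 - 16 \omega^{2}\right)}{\left(16 \omega^{2} + 225\right)^{3}}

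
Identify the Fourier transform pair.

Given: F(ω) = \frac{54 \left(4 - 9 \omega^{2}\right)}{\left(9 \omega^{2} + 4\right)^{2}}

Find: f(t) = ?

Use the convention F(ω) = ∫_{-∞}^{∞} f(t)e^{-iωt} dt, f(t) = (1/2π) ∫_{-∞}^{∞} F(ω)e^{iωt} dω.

f(t) = 3 e^{- \frac{2 \left|{t}\right|}{3}} \left|{t}\right|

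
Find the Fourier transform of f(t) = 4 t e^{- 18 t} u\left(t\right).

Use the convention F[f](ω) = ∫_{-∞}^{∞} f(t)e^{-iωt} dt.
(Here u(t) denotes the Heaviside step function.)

F(ω) = \frac{4}{\left(i \omega + 18\right)^{2}}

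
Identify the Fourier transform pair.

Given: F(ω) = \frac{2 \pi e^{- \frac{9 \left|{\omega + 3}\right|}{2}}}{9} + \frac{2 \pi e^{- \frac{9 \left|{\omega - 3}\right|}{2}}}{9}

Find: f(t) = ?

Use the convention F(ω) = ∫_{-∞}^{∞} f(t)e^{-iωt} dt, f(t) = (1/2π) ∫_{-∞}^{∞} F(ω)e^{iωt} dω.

f(t) = \frac{2 \cos{\left(3 t \right)}}{t^{2} + \frac{81}{4}}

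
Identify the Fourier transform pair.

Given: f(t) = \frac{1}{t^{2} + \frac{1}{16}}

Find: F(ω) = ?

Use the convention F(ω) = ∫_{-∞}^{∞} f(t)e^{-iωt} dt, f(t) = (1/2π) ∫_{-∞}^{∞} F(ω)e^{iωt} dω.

F(ω) = 4 \pi e^{- \frac{\left|{\omega}\right|}{4}}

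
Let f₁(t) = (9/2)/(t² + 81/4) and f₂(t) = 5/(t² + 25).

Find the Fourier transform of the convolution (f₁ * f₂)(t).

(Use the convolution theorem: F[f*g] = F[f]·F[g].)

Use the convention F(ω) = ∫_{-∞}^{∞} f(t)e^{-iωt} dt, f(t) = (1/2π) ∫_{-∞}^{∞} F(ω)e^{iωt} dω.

F[f₁*f₂](ω) = \pi^{2} e^{- \frac{19 \left|{\omega}\right|}{2}}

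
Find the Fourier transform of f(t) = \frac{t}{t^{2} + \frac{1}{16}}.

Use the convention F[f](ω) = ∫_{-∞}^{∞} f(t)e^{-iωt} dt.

F(ω) = - i \pi e^{- \frac{\left|{\omega}\right|}{4}} \operatorname{sign}{\left(\omega \right)}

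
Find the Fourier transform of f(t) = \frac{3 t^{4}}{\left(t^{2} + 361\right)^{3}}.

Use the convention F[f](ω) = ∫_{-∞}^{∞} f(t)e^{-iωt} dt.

F(ω) = \frac{3 \pi \left(361 \omega^{2} - 95 \left|{\omega}\right| + 3\right) e^{- 19 \left|{\omega}\right|}}{152}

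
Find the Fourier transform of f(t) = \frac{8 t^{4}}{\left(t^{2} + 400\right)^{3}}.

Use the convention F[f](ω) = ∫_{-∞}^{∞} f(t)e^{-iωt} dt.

F(ω) = \frac{\pi \left(400 \omega^{2} - 100 \left|{\omega}\right| + 3\right) e^{- 20 \left|{\omega}\right|}}{20}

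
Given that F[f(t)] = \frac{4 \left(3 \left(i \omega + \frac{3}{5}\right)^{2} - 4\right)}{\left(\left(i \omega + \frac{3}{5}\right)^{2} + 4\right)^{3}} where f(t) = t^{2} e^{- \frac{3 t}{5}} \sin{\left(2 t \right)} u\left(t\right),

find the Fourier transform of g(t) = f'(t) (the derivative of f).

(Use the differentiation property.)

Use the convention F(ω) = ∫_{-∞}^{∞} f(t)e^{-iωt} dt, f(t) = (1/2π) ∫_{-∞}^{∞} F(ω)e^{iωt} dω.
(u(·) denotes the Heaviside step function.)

F[g](ω) = \frac{2500 i \omega \left(3 \left(5 i \omega + 3\right)^{2} - 100\right)}{\left(\left(5 i \omega + 3\right)^{2} + 100\right)^{3}}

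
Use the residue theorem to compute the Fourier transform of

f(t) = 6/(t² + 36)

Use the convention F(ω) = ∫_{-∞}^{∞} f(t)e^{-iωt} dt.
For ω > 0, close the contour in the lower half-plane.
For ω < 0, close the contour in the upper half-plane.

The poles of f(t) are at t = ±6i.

Let g(z) = f(z)e^{-iωz}; for large |z| the factor e^{-iωz} decays in the lower half-plane when ω > 0 and in the upper half-plane when ω < 0.

Case ω > 0 (lower half-plane, clockwise contour ⇒ F(ω) = -2πi·ΣRes):
  Res_{z = - 6 i} g(z) = \frac{i e^{- 6 \omega}}{2}
  F(ω) = -2πi·ΣRes = \pi e^{- 6 \omega}

Case ω < 0 (upper half-plane, counterclockwise contour ⇒ F(ω) = +2πi·ΣRes):
  Res_{z = 6 i} g(z) = - \frac{i e^{6 \omega}}{2}
  F(ω) = 2πi·ΣRes = \pi e^{6 \omega}

Both cases combine into a single formula in |ω|:

F(ω) = \pi e^{- 6 \left|{\omega}\right|}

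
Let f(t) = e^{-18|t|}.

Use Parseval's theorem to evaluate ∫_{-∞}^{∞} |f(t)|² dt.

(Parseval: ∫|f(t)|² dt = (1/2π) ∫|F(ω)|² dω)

∫|f(t)|² dt = \frac{1}{18}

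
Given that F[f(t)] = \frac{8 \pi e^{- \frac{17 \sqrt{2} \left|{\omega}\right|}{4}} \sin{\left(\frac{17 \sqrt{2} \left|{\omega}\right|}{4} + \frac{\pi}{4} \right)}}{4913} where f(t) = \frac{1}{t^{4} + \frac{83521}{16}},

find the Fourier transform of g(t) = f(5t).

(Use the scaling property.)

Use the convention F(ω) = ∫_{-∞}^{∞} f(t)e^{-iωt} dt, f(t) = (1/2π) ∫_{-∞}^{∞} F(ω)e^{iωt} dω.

F[g](ω) = \frac{8 \pi e^{- \frac{17 \sqrt{2} \left|{\omega}\right|}{20}} \sin{\left(\frac{17 \sqrt{2} \left|{\omega}\right|}{20} + \frac{\pi}{4} \right)}}{24565}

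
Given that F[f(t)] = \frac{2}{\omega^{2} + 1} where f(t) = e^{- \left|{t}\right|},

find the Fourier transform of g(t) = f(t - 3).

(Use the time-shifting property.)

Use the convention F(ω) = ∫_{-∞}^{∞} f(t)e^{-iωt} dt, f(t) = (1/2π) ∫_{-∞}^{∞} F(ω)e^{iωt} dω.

F[g](ω) = \frac{2 e^{- 3 i \omega}}{\omega^{2} + 1}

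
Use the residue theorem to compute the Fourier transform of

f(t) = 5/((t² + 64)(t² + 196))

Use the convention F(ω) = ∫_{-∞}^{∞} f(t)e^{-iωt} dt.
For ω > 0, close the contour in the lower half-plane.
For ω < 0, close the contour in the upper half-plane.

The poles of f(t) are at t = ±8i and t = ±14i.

Let g(z) = f(z)e^{-iωz}; for large |z| the factor e^{-iωz} decays in the lower half-plane when ω > 0 and in the upper half-plane when ω < 0.

Case ω > 0 (lower half-plane, clockwise contour ⇒ F(ω) = -2πi·ΣRes):
  Res_{z = - 8 i} g(z) = \frac{5 i e^{- 8 \omega}}{2112}
  Res_{z = - 14 i} g(z) = - \frac{5 i e^{- 14 \omega}}{3696}
  F(ω) = -2πi·ΣRes = \frac{5 \pi \left(7 e^{6 \omega} - 4\right) e^{- 14 \omega}}{7392}

Case ω < 0 (upper half-plane, counterclockwise contour ⇒ F(ω) = +2πi·ΣRes):
  Res_{z = 8 i} g(z) = - \frac{5 i e^{8 \omega}}{2112}
  Res_{z = 14 i} g(z) = \frac{5 i e^{14 \omega}}{3696}
  F(ω) = 2πi·ΣRes = \frac{5 \pi \left(7 - 4 e^{6 \omega}\right) e^{8 \omega}}{7392}

Both cases combine into a single formula in |ω|:

F(ω) = \frac{5 \pi \left(7 e^{6 \left|{\omega}\right|} - 4\right) e^{- 14 \left|{\omega}\right|}}{7392}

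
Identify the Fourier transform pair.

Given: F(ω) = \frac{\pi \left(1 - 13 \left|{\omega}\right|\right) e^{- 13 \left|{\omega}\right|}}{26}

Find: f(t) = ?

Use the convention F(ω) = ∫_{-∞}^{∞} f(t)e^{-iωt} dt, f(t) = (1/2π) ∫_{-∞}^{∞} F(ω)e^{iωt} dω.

f(t) = \frac{t^{2}}{\left(t^{2} + 169\right)^{2}}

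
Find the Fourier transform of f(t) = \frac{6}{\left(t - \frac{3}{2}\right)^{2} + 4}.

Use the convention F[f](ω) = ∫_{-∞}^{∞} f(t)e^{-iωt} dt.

F(ω) = 3 \pi e^{- \frac{3 i \omega}{2} - 2 \left|{\omega}\right|}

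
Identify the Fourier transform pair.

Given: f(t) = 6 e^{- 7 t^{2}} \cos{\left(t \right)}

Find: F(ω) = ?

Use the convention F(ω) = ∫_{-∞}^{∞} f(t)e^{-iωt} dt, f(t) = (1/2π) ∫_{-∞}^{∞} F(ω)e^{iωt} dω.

F(ω) = \frac{3 \sqrt{7} \sqrt{\pi} \left(e^{\frac{\omega}{7}} + 1\right) e^{- \frac{\omega^{2}}{28} - \frac{\omega}{14} - \frac{1}{28}}}{7}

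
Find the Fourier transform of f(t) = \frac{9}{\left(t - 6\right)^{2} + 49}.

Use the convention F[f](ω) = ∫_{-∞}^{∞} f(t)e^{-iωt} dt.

F(ω) = \frac{9 \pi e^{- 6 i \omega - 7 \left|{\omega}\right|}}{7}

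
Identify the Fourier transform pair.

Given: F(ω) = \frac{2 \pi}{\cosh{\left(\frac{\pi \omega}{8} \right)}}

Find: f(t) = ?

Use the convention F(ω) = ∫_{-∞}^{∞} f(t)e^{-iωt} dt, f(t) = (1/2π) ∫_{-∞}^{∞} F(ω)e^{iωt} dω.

f(t) = \frac{8}{\cosh{\left(4 t \right)}}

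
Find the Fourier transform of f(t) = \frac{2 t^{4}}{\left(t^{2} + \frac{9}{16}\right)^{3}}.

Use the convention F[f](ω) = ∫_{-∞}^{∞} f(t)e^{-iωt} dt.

F(ω) = \frac{\pi \left(3 \omega^{2} - 20 \left|{\omega}\right| + 16\right) e^{- \frac{3 \left|{\omega}\right|}{4}}}{16}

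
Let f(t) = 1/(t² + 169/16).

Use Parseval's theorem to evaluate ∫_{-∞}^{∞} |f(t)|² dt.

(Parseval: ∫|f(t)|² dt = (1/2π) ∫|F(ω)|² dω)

∫|f(t)|² dt = \frac{32 \pi}{2197}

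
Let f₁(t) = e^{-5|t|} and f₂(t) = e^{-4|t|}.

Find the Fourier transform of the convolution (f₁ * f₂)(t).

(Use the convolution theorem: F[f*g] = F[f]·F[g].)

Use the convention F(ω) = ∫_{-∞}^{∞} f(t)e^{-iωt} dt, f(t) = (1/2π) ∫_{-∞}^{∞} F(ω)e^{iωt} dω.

F[f₁*f₂](ω) = \frac{80}{\left(\omega^{2} + 16\right) \left(\omega^{2} + 25\right)}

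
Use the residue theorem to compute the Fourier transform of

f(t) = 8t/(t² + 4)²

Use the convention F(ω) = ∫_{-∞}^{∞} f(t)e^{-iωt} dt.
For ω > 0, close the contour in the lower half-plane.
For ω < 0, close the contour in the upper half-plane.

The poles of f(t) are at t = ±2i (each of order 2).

Let g(z) = f(z)e^{-iωz}; for large |z| the factor e^{-iωz} decays in the lower half-plane when ω > 0 and in the upper half-plane when ω < 0.

Case ω > 0 (lower half-plane, clockwise contour ⇒ F(ω) = -2πi·ΣRes):
  Res_{z = - 2 i} g(z) = \omega e^{- 2 \omega} (pole of order 2)
  F(ω) = -2πi·ΣRes = - 2 i \pi \omega e^{- 2 \omega}

Case ω < 0 (upper half-plane, counterclockwise contour ⇒ F(ω) = +2πi·ΣRes):
  Res_{z = 2 i} g(z) = - \omega e^{2 \omega} (pole of order 2)
  F(ω) = 2πi·ΣRes = - 2 i \pi \omega e^{2 \omega}

Both cases combine into a single formula in |ω|:

F(ω) = - 2 i \pi \omega e^{- 2 \left|{\omega}\right|}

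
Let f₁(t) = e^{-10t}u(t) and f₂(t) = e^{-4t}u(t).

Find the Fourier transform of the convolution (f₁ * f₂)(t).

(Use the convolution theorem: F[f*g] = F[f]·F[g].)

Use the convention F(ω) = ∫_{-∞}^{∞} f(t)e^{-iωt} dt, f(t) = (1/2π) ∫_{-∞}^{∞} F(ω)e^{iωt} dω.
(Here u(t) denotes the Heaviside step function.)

F[f₁*f₂](ω) = \frac{1}{\left(i \omega + 4\right) \left(i \omega + 10\right)}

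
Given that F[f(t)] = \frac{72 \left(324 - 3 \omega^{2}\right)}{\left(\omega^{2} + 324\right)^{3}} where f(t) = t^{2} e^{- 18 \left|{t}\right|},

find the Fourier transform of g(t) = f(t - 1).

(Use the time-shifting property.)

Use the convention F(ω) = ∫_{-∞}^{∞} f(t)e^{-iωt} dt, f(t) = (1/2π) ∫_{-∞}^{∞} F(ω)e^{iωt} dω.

F[g](ω) = \frac{216 \left(108 - \omega^{2}\right) e^{- i \omega}}{\left(\omega^{2} + 324\right)^{3}}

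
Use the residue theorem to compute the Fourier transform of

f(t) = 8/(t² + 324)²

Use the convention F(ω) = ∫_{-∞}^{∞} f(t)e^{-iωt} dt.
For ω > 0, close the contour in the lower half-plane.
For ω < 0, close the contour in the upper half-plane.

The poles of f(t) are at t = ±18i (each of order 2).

Let g(z) = f(z)e^{-iωz}; for large |z| the factor e^{-iωz} decays in the lower half-plane when ω > 0 and in the upper half-plane when ω < 0.

Case ω > 0 (lower half-plane, clockwise contour ⇒ F(ω) = -2πi·ΣRes):
  Res_{z = - 18 i} g(z) = \frac{i \left(18 \omega + 1\right) e^{- 18 \omega}}{2916} (pole of order 2)
  F(ω) = -2πi·ΣRes = \frac{\pi \left(18 \omega + 1\right) e^{- 18 \omega}}{1458}

Case ω < 0 (upper half-plane, counterclockwise contour ⇒ F(ω) = +2πi·ΣRes):
  Res_{z = 18 i} g(z) = \frac{i \left(18 \omega - 1\right) e^{18 \omega}}{2916} (pole of order 2)
  F(ω) = 2πi·ΣRes = \frac{\pi \left(1 - 18 \omega\right) e^{18 \omega}}{1458}

Both cases combine into a single formula in |ω|:

F(ω) = \frac{\pi \left(18 \left|{\omega}\right| + 1\right) e^{- 18 \left|{\omega}\right|}}{1458}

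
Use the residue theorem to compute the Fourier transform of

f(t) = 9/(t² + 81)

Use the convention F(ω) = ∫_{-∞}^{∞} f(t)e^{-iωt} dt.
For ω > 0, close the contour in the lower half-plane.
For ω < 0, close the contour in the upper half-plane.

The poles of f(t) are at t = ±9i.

Let g(z) = f(z)e^{-iωz}; for large |z| the factor e^{-iωz} decays in the lower half-plane when ω > 0 and in the upper half-plane when ω < 0.

Case ω > 0 (lower half-plane, clockwise contour ⇒ F(ω) = -2πi·ΣRes):
  Res_{z = - 9 i} g(z) = \frac{i e^{- 9 \omega}}{2}
  F(ω) = -2πi·ΣRes = \pi e^{- 9 \omega}

Case ω < 0 (upper half-plane, counterclockwise contour ⇒ F(ω) = +2πi·ΣRes):
  Res_{z = 9 i} g(z) = - \frac{i e^{9 \omega}}{2}
  F(ω) = 2πi·ΣRes = \pi e^{9 \omega}

Both cases combine into a single formula in |ω|:

F(ω) = \pi e^{- 9 \left|{\omega}\right|}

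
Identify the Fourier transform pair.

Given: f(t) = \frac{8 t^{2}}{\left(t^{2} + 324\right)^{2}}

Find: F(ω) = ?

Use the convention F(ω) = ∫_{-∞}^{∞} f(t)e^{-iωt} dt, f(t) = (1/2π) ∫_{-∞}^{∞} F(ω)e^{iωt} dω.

F(ω) = \frac{2 \pi \left(1 - 18 \left|{\omega}\right|\right) e^{- 18 \left|{\omega}\right|}}{9}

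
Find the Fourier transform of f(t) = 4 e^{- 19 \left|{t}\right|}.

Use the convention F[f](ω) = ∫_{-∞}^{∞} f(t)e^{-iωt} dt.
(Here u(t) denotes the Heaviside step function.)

F(ω) = \frac{152}{\omega^{2} + 361}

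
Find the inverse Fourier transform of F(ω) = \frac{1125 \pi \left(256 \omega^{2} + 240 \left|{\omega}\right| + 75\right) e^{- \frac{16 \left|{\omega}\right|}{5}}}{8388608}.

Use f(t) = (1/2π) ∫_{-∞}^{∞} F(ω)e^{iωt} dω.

f(t) = \frac{9}{\left(t^{2} + \frac{256}{25}\right)^{3}}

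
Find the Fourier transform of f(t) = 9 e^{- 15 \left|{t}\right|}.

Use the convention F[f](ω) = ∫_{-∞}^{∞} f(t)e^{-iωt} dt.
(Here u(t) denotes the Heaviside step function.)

F(ω) = \frac{270}{\omega^{2} + 225}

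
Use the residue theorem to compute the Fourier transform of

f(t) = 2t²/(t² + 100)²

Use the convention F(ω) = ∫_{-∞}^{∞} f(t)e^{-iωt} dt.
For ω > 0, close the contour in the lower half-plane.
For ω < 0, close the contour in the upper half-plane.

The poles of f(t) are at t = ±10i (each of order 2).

Let g(z) = f(z)e^{-iωz}; for large |z| the factor e^{-iωz} decays in the lower half-plane when ω > 0 and in the upper half-plane when ω < 0.

Case ω > 0 (lower half-plane, clockwise contour ⇒ F(ω) = -2πi·ΣRes):
  Res_{z = - 10 i} g(z) = \frac{i \left(1 - 10 \omega\right) e^{- 10 \omega}}{20} (pole of order 2)
  F(ω) = -2πi·ΣRes = \frac{\pi \left(1 - 10 \omega\right) e^{- 10 \omega}}{10}

Case ω < 0 (upper half-plane, counterclockwise contour ⇒ F(ω) = +2πi·ΣRes):
  Res_{z = 10 i} g(z) = \frac{i \left(- 10 \omega - 1\right) e^{10 \omega}}{20} (pole of order 2)
  F(ω) = 2πi·ΣRes = \frac{\pi \left(10 \omega + 1\right) e^{10 \omega}}{10}

Both cases combine into a single formula in |ω|:

F(ω) = \frac{\pi \left(1 - 10 \left|{\omega}\right|\right) e^{- 10 \left|{\omega}\right|}}{10}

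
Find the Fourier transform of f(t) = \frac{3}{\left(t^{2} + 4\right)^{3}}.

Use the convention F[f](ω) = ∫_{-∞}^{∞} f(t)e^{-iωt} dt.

F(ω) = \frac{3 \pi \left(4 \omega^{2} + 6 \left|{\omega}\right| + 3\right) e^{- 2 \left|{\omega}\right|}}{256}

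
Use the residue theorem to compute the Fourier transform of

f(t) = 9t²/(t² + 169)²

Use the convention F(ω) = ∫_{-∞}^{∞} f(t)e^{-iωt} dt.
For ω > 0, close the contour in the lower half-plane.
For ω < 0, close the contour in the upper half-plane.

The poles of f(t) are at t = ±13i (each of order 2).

Let g(z) = f(z)e^{-iωz}; for large |z| the factor e^{-iωz} decays in the lower half-plane when ω > 0 and in the upper half-plane when ω < 0.

Case ω > 0 (lower half-plane, clockwise contour ⇒ F(ω) = -2πi·ΣRes):
  Res_{z = - 13 i} g(z) = \frac{9 i \left(1 - 13 \omega\right) e^{- 13 \omega}}{52} (pole of order 2)
  F(ω) = -2πi·ΣRes = \frac{9 \pi \left(1 - 13 \omega\right) e^{- 13 \omega}}{26}

Case ω < 0 (upper half-plane, counterclockwise contour ⇒ F(ω) = +2πi·ΣRes):
  Res_{z = 13 i} g(z) = \frac{9 i \left(- 13 \omega - 1\right) e^{13 \omega}}{52} (pole of order 2)
  F(ω) = 2πi·ΣRes = \frac{9 \pi \left(13 \omega + 1\right) e^{13 \omega}}{26}

Both cases combine into a single formula in |ω|:

F(ω) = \frac{9 \pi \left(1 - 13 \left|{\omega}\right|\right) e^{- 13 \left|{\omega}\right|}}{26}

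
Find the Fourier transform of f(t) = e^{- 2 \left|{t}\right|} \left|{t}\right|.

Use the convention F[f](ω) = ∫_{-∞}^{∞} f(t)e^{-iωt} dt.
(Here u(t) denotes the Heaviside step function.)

F(ω) = \frac{2 \left(4 - \omega^{2}\right)}{\left(\omega^{2} + 4\right)^{2}}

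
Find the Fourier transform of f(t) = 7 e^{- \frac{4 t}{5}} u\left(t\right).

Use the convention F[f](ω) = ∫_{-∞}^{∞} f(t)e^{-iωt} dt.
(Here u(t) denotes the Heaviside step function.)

F(ω) = \frac{35}{5 i \omega + 4}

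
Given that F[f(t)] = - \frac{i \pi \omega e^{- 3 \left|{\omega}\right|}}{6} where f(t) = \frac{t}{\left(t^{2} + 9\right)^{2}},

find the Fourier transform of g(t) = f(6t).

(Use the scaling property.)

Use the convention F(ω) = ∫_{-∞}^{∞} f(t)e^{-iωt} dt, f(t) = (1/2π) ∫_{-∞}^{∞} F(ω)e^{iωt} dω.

F[g](ω) = - \frac{i \pi \omega e^{- \frac{\left|{\omega}\right|}{2}}}{216}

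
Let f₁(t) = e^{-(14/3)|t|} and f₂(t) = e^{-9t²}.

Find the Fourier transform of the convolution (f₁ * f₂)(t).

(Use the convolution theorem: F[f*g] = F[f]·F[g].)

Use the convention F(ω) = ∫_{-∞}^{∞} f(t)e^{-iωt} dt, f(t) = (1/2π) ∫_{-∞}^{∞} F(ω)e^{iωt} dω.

F[f₁*f₂](ω) = \frac{28 \sqrt{\pi} e^{- \frac{\omega^{2}}{36}}}{9 \omega^{2} + 196}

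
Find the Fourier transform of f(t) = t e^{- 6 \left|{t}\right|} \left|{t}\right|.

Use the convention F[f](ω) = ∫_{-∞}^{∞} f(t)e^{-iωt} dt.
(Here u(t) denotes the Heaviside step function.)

F(ω) = \frac{4 i \omega \left(\omega^{2} - 108\right)}{\left(\omega^{2} + 36\right)^{3}}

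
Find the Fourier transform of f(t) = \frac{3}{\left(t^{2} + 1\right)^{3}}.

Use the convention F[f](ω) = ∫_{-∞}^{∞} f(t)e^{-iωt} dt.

F(ω) = \frac{3 \pi \left(\omega^{2} + 3 \left|{\omega}\right| + 3\right) e^{- \left|{\omega}\right|}}{8}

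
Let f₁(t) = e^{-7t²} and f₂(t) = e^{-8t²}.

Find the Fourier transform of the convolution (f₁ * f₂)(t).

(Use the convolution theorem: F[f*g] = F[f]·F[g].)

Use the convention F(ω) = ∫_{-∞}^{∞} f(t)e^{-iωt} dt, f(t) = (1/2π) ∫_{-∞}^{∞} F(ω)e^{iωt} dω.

F[f₁*f₂](ω) = \frac{\sqrt{14} \pi e^{- \frac{15 \omega^{2}}{224}}}{28}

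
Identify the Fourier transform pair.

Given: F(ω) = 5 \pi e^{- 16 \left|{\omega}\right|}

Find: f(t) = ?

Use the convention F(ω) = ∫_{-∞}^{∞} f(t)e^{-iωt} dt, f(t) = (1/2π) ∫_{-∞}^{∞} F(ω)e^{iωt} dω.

f(t) = \frac{80}{t^{2} + 256}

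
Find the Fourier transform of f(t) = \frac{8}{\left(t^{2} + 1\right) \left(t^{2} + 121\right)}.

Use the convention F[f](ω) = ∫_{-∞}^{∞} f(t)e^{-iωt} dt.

F(ω) = \frac{\pi e^{- \left|{\omega}\right|}}{15} - \frac{\pi e^{- 11 \left|{\omega}\right|}}{165}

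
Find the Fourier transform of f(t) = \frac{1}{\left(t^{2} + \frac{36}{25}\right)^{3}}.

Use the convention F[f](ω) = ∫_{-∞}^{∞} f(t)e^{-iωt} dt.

F(ω) = \frac{125 \pi \left(12 \omega^{2} + 30 \left|{\omega}\right| + 25\right) e^{- \frac{6 \left|{\omega}\right|}{5}}}{20736}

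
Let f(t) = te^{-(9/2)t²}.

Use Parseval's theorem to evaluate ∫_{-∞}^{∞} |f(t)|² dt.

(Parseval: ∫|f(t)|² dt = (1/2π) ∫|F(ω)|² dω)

∫|f(t)|² dt = \frac{\sqrt{\pi}}{54}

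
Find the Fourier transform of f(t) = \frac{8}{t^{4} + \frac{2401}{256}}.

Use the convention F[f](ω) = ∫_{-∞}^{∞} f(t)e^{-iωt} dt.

F(ω) = \frac{512 \pi e^{- \frac{7 \sqrt{2} \left|{\omega}\right|}{8}} \sin{\left(\frac{7 \sqrt{2} \left|{\omega}\right|}{8} + \frac{\pi}{4} \right)}}{343}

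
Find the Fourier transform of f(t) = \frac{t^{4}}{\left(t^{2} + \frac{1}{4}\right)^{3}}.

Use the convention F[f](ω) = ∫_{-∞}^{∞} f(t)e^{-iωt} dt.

F(ω) = \frac{\pi \left(\omega^{2} - 10 \left|{\omega}\right| + 12\right) e^{- \frac{\left|{\omega}\right|}{2}}}{16}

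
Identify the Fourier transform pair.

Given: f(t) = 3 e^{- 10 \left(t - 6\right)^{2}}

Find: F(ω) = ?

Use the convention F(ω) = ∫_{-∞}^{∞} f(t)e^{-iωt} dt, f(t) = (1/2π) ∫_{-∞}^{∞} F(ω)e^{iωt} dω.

F(ω) = \frac{3 \sqrt{10} \sqrt{\pi} e^{- \frac{\omega \left(\omega + 240 i\right)}{40}}}{10}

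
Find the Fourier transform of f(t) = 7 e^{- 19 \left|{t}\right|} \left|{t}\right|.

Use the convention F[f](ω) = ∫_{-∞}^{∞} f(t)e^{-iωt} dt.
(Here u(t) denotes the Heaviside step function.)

F(ω) = \frac{14 \left(361 - \omega^{2}\right)}{\left(\omega^{2} + 361\right)^{2}}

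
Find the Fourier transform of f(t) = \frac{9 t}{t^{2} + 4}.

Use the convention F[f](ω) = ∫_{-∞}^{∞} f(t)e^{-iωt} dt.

F(ω) = - 9 i \pi e^{- 2 \left|{\omega}\right|} \operatorname{sign}{\left(\omega \right)}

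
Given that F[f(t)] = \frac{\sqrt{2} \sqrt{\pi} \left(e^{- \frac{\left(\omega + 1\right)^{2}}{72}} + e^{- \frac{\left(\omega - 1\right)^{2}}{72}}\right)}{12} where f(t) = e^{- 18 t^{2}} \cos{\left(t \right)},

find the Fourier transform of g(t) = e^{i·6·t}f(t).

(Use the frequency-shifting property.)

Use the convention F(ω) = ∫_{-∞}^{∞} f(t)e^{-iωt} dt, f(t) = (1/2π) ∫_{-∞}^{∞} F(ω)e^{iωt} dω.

F[g](ω) = \frac{\sqrt{2} \sqrt{\pi} \left(e^{\frac{\omega}{18}} + e^{\frac{1}{3}}\right) e^{- \frac{\omega^{2}}{72} + \frac{5 \omega}{36} - \frac{49}{72}}}{12}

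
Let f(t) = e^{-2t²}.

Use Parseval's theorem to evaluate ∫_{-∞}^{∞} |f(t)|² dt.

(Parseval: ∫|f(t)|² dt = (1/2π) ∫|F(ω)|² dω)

∫|f(t)|² dt = \frac{\sqrt{\pi}}{2}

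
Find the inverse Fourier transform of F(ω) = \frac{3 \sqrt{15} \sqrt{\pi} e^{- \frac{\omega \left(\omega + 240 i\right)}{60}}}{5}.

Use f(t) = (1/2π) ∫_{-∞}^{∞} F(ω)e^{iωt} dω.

f(t) = 9 e^{- 15 \left(t - 4\right)^{2}}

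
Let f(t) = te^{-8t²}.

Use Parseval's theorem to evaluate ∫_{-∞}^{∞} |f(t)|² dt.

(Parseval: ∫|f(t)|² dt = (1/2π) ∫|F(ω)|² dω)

∫|f(t)|² dt = \frac{\sqrt{\pi}}{128}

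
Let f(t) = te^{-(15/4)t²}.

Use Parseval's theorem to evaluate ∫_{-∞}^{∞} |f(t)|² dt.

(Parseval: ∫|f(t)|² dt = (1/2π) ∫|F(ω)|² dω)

∫|f(t)|² dt = \frac{\sqrt{30} \sqrt{\pi}}{225}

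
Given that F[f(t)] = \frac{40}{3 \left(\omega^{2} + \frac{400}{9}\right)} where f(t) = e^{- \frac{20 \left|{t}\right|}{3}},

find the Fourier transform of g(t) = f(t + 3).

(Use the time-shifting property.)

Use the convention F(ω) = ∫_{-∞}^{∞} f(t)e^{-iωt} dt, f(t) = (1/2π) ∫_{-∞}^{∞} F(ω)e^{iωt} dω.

F[g](ω) = \frac{120 e^{3 i \omega}}{9 \omega^{2} + 400}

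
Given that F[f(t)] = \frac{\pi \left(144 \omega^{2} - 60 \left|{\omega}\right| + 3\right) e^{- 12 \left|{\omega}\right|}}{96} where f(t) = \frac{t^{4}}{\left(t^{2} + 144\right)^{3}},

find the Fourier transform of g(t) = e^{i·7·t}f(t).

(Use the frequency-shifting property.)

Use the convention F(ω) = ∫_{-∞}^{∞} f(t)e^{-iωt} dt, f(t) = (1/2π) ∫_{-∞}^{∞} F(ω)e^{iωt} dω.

F[g](ω) = \frac{\pi \left(48 \left(\omega - 7\right)^{2} - 20 \left|{\omega - 7}\right| + 1\right) e^{- 12 \left|{\omega - 7}\right|}}{32}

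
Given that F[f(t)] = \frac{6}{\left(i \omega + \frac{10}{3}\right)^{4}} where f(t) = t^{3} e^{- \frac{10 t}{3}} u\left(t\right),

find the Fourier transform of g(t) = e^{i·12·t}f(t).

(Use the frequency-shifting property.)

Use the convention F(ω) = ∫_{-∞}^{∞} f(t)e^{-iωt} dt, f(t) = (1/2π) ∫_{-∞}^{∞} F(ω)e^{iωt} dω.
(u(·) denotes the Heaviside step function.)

F[g](ω) = \frac{486}{\left(3 i \left(\omega - 12\right) + 10\right)^{4}}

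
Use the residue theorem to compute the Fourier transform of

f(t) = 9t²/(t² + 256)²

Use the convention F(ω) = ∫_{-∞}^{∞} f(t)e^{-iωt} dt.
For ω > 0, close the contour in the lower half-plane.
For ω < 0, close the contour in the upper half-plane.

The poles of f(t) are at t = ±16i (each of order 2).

Let g(z) = f(z)e^{-iωz}; for large |z| the factor e^{-iωz} decays in the lower half-plane when ω > 0 and in the upper half-plane when ω < 0.

Case ω > 0 (lower half-plane, clockwise contour ⇒ F(ω) = -2πi·ΣRes):
  Res_{z = - 16 i} g(z) = \frac{9 i \left(1 - 16 \omega\right) e^{- 16 \omega}}{64} (pole of order 2)
  F(ω) = -2πi·ΣRes = \frac{9 \pi \left(1 - 16 \omega\right) e^{- 16 \omega}}{32}

Case ω < 0 (upper half-plane, counterclockwise contour ⇒ F(ω) = +2πi·ΣRes):
  Res_{z = 16 i} g(z) = \frac{9 i \left(- 16 \omega - 1\right) e^{16 \omega}}{64} (pole of order 2)
  F(ω) = 2πi·ΣRes = \frac{9 \pi \left(16 \omega + 1\right) e^{16 \omega}}{32}

Both cases combine into a single formula in |ω|:

F(ω) = \frac{9 \pi \left(1 - 16 \left|{\omega}\right|\right) e^{- 16 \left|{\omega}\right|}}{32}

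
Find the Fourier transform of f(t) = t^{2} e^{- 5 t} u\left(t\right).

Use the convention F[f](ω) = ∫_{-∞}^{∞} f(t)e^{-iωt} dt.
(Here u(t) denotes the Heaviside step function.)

F(ω) = \frac{2}{\left(i \omega + 5\right)^{3}}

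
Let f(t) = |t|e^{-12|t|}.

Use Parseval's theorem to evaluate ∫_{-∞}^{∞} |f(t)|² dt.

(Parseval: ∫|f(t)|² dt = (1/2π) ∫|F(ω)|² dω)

∫|f(t)|² dt = \frac{1}{3456}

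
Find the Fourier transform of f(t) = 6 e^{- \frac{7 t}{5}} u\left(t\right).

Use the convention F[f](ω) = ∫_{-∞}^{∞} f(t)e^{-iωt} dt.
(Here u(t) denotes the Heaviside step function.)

F(ω) = \frac{30}{5 i \omega + 7}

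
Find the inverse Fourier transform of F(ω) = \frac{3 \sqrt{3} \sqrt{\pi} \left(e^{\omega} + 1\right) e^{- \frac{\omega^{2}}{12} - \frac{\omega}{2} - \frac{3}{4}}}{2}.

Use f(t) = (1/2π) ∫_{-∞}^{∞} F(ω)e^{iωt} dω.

f(t) = 9 e^{- 3 t^{2}} \cos{\left(3 t \right)}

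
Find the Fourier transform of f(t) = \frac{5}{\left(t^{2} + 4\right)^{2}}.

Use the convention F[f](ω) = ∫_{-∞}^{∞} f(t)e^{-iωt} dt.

F(ω) = \frac{5 \pi \left(2 \left|{\omega}\right| + 1\right) e^{- 2 \left|{\omega}\right|}}{16}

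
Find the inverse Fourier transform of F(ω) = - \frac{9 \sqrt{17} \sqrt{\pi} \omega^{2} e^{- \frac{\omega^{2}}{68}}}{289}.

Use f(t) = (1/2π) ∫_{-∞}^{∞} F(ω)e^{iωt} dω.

f(t) = 9 \left(68 t^{2} - 2\right) e^{- 17 t^{2}}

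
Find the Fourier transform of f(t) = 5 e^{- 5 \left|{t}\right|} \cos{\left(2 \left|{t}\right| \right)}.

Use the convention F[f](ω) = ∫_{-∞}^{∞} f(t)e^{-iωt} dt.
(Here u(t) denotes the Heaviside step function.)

F(ω) = \frac{50 \left(\omega^{2} + 29\right)}{\omega^{4} + 42 \omega^{2} + 841}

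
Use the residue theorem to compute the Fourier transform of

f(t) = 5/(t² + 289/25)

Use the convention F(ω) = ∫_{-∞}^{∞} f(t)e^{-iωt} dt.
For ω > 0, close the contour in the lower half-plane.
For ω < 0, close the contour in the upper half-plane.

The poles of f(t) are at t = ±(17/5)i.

Let g(z) = f(z)e^{-iωz}; for large |z| the factor e^{-iωz} decays in the lower half-plane when ω > 0 and in the upper half-plane when ω < 0.

Case ω > 0 (lower half-plane, clockwise contour ⇒ F(ω) = -2πi·ΣRes):
  Res_{z = - \frac{17 i}{5}} g(z) = \frac{25 i e^{- \frac{17 \omega}{5}}}{34}
  F(ω) = -2πi·ΣRes = \frac{25 \pi e^{- \frac{17 \omega}{5}}}{17}

Case ω < 0 (upper half-plane, counterclockwise contour ⇒ F(ω) = +2πi·ΣRes):
  Res_{z = \frac{17 i}{5}} g(z) = - \frac{25 i e^{\frac{17 \omega}{5}}}{34}
  F(ω) = 2πi·ΣRes = \frac{25 \pi e^{\frac{17 \omega}{5}}}{17}

Both cases combine into a single formula in |ω|:

F(ω) = \frac{25 \pi e^{- \frac{17 \left|{\omega}\right|}{5}}}{17}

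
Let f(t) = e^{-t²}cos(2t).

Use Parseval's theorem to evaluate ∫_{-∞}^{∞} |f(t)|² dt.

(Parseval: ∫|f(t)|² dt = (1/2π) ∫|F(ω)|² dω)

∫|f(t)|² dt = \frac{\sqrt{2} \sqrt{\pi} \left(1 + e^{2}\right)}{4 e^{2}}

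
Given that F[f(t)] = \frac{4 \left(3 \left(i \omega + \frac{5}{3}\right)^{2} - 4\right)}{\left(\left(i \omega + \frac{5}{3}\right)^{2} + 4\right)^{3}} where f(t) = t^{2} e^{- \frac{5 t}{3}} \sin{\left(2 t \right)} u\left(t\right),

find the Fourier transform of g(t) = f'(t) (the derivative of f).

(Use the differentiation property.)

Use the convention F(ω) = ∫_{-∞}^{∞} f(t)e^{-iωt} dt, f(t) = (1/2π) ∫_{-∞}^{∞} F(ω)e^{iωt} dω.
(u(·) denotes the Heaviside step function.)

F[g](ω) = \frac{972 i \omega \left(\left(3 i \omega + 5\right)^{2} - 12\right)}{\left(\left(3 i \omega + 5\right)^{2} + 36\right)^{3}}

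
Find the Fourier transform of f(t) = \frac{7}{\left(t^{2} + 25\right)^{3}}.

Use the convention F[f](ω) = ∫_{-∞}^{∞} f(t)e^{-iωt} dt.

F(ω) = \frac{7 \pi \left(25 \omega^{2} + 15 \left|{\omega}\right| + 3\right) e^{- 5 \left|{\omega}\right|}}{25000}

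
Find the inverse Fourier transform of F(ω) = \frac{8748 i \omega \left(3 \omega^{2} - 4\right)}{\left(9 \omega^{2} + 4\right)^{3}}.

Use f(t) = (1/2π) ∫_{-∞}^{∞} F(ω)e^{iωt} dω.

f(t) = 9 t e^{- \frac{2 \left|{t}\right|}{3}} \left|{t}\right|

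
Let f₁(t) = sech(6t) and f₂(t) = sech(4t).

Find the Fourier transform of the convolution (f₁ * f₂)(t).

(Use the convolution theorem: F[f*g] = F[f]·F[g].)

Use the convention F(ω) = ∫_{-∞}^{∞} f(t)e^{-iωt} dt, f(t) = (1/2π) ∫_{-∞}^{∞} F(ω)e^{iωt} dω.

F[f₁*f₂](ω) = \frac{\pi^{2}}{24 \cosh{\left(\frac{\pi \omega}{12} \right)} \cosh{\left(\frac{\pi \omega}{8} \right)}}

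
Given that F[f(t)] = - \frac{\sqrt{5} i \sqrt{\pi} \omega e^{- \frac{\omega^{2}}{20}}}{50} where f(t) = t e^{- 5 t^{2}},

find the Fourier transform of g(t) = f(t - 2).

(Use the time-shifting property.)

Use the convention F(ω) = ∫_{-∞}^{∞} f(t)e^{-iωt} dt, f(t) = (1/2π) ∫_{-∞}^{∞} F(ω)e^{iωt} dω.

F[g](ω) = - \frac{\sqrt{5} i \sqrt{\pi} \omega e^{- \frac{\omega \left(\omega + 40 i\right)}{20}}}{50}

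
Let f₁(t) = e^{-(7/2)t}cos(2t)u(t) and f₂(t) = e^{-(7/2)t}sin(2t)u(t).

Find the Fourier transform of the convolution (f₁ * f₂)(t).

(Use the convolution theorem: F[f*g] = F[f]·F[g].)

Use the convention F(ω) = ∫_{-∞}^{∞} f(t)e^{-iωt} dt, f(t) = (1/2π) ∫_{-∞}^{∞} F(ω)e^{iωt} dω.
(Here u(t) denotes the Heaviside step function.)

F[f₁*f₂](ω) = \frac{16 \left(2 i \omega + 7\right)}{\left(\left(2 i \omega + 7\right)^{2} + 16\right)^{2}}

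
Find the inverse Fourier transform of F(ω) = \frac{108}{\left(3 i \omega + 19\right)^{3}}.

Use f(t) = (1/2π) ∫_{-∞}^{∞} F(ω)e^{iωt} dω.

f(t) = 2 t^{2} e^{- \frac{19 t}{3}} u\left(t\right)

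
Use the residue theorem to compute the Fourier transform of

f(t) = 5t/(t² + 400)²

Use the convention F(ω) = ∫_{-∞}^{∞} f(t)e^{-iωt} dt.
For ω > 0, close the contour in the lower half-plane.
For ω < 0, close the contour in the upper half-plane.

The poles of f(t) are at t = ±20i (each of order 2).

Let g(z) = f(z)e^{-iωz}; for large |z| the factor e^{-iωz} decays in the lower half-plane when ω > 0 and in the upper half-plane when ω < 0.

Case ω > 0 (lower half-plane, clockwise contour ⇒ F(ω) = -2πi·ΣRes):
  Res_{z = - 20 i} g(z) = \frac{\omega e^{- 20 \omega}}{16} (pole of order 2)
  F(ω) = -2πi·ΣRes = - \frac{i \pi \omega e^{- 20 \omega}}{8}

Case ω < 0 (upper half-plane, counterclockwise contour ⇒ F(ω) = +2πi·ΣRes):
  Res_{z = 20 i} g(z) = - \frac{\omega e^{20 \omega}}{16} (pole of order 2)
  F(ω) = 2πi·ΣRes = - \frac{i \pi \omega e^{20 \omega}}{8}

Both cases combine into a single formula in |ω|:

F(ω) = - \frac{i \pi \omega e^{- 20 \left|{\omega}\right|}}{8}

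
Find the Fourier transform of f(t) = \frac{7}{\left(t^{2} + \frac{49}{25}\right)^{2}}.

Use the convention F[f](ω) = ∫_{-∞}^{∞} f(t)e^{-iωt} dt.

F(ω) = \frac{25 \pi \left(7 \left|{\omega}\right| + 5\right) e^{- \frac{7 \left|{\omega}\right|}{5}}}{98}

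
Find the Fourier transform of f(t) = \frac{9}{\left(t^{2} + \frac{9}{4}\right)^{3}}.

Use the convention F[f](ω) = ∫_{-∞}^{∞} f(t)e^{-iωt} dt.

F(ω) = \frac{\pi \left(3 \omega^{2} + 6 \left|{\omega}\right| + 4\right) e^{- \frac{3 \left|{\omega}\right|}{2}}}{9}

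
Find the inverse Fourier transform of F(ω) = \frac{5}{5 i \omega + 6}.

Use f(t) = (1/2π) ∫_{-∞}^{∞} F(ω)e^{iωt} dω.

f(t) = e^{- \frac{6 t}{5}} u\left(t\right)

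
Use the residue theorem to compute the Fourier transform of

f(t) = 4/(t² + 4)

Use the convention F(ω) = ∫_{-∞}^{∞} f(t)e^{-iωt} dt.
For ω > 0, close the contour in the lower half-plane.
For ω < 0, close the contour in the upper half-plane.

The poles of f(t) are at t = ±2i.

Let g(z) = f(z)e^{-iωz}; for large |z| the factor e^{-iωz} decays in the lower half-plane when ω > 0 and in the upper half-plane when ω < 0.

Case ω > 0 (lower half-plane, clockwise contour ⇒ F(ω) = -2πi·ΣRes):
  Res_{z = - 2 i} g(z) = i e^{- 2 \omega}
  F(ω) = -2πi·ΣRes = 2 \pi e^{- 2 \omega}

Case ω < 0 (upper half-plane, counterclockwise contour ⇒ F(ω) = +2πi·ΣRes):
  Res_{z = 2 i} g(z) = - i e^{2 \omega}
  F(ω) = 2πi·ΣRes = 2 \pi e^{2 \omega}

Both cases combine into a single formula in |ω|:

F(ω) = 2 \pi e^{- 2 \left|{\omega}\right|}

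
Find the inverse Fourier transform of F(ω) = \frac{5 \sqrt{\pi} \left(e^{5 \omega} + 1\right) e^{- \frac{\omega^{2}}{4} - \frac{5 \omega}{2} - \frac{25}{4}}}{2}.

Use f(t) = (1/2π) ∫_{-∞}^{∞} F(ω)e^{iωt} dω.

f(t) = 5 e^{- t^{2}} \cos{\left(5 t \right)}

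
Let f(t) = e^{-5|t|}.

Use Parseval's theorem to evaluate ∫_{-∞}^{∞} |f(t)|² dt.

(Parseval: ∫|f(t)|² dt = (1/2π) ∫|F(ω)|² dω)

∫|f(t)|² dt = \frac{1}{5}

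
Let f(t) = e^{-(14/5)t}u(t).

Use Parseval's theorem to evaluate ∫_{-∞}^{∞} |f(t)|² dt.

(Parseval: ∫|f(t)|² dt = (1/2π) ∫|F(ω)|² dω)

∫|f(t)|² dt = \frac{5}{28}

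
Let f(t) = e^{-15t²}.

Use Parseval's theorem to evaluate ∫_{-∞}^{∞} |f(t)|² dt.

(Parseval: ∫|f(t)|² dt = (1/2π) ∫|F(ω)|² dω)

∫|f(t)|² dt = \frac{\sqrt{30} \sqrt{\pi}}{30}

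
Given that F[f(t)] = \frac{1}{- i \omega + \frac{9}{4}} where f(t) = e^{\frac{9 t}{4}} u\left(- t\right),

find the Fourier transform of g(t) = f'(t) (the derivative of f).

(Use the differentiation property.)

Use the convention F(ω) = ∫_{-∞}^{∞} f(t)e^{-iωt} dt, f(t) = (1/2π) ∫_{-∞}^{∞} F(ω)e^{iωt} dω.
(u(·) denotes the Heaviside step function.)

F[g](ω) = - \frac{4 \omega}{4 \omega + 9 i}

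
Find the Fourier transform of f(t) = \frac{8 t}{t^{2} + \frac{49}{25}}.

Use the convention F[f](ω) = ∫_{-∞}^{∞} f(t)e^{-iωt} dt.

F(ω) = - 8 i \pi e^{- \frac{7 \left|{\omega}\right|}{5}} \operatorname{sign}{\left(\omega \right)}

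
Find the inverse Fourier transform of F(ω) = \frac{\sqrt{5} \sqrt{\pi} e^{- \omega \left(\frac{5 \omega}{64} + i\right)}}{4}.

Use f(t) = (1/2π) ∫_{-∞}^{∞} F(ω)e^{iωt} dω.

f(t) = e^{- \frac{16 \left(t - 1\right)^{2}}{5}}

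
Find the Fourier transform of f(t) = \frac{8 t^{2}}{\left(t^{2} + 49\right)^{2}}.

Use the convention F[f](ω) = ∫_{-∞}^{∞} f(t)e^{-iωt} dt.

F(ω) = \frac{4 \pi \left(1 - 7 \left|{\omega}\right|\right) e^{- 7 \left|{\omega}\right|}}{7}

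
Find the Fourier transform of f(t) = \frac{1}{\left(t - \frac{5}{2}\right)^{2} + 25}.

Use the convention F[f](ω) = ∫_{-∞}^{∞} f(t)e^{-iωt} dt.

F(ω) = \frac{\pi e^{- \frac{5 i \omega}{2} - 5 \left|{\omega}\right|}}{5}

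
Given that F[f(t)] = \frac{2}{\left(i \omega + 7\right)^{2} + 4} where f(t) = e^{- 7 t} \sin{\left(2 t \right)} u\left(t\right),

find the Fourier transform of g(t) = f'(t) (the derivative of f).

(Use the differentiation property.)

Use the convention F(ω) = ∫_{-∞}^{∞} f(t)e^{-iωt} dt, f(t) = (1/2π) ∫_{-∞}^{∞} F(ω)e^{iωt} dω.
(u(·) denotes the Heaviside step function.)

F[g](ω) = \frac{2 i \omega}{\left(i \omega + 7\right)^{2} + 4}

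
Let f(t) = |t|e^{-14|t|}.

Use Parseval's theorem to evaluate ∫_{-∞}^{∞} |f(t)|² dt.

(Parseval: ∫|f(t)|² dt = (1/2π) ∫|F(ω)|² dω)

∫|f(t)|² dt = \frac{1}{5488}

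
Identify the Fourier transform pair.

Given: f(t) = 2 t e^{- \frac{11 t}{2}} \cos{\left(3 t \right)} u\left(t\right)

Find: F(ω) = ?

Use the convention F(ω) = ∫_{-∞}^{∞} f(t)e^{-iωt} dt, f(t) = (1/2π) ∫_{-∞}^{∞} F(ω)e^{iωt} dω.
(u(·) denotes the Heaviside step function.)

F(ω) = \frac{8 \left(\left(2 i \omega + 11\right)^{2} - 36\right)}{\left(\left(2 i \omega + 11\right)^{2} + 36\right)^{2}}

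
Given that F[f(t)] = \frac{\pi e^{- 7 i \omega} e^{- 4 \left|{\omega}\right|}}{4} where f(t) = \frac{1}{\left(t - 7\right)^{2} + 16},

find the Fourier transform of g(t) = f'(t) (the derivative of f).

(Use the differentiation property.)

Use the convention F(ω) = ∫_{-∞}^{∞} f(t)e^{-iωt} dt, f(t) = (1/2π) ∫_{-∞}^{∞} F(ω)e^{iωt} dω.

F[g](ω) = \frac{i \pi \omega e^{- 7 i \omega - 4 \left|{\omega}\right|}}{4}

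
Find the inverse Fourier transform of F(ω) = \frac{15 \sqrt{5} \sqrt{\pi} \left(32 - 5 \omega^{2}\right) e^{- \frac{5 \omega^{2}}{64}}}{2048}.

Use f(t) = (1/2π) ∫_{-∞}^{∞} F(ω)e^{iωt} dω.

f(t) = 6 t^{2} e^{- \frac{16 t^{2}}{5}}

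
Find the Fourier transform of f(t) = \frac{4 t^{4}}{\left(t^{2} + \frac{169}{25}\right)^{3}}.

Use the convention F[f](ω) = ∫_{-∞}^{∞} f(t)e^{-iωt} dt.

F(ω) = \frac{\pi \left(169 \omega^{2} - 325 \left|{\omega}\right| + 75\right) e^{- \frac{13 \left|{\omega}\right|}{5}}}{130}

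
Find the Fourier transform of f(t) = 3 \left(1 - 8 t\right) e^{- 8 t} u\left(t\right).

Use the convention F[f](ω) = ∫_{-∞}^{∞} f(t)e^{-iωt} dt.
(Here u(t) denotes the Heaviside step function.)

F(ω) = \frac{3 i \omega}{- \omega^{2} + 16 i \omega + 64}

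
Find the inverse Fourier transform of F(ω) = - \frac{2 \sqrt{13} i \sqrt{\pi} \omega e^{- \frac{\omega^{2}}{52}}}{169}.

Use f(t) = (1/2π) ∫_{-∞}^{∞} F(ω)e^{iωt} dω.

f(t) = 4 t e^{- 13 t^{2}}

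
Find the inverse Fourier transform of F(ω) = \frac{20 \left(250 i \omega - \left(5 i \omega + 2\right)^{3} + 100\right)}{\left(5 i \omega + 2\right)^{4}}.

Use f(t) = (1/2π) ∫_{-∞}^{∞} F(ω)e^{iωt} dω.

f(t) = 4 \left(t^{2} - 1\right) e^{- \frac{2 t}{5}} u\left(t\right)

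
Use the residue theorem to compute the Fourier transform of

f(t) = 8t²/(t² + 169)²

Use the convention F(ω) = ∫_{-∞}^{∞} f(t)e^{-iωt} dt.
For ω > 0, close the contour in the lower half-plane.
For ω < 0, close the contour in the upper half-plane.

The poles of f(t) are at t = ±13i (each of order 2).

Let g(z) = f(z)e^{-iωz}; for large |z| the factor e^{-iωz} decays in the lower half-plane when ω > 0 and in the upper half-plane when ω < 0.

Case ω > 0 (lower half-plane, clockwise contour ⇒ F(ω) = -2πi·ΣRes):
  Res_{z = - 13 i} g(z) = i \left(\frac{2}{13} - 2 \omega\right) e^{- 13 \omega} (pole of order 2)
  F(ω) = -2πi·ΣRes = \frac{4 \pi \left(1 - 13 \omega\right) e^{- 13 \omega}}{13}

Case ω < 0 (upper half-plane, counterclockwise contour ⇒ F(ω) = +2πi·ΣRes):
  Res_{z = 13 i} g(z) = i \left(- 2 \omega - \frac{2}{13}\right) e^{13 \omega} (pole of order 2)
  F(ω) = 2πi·ΣRes = \frac{4 \pi \left(13 \omega + 1\right) e^{13 \omega}}{13}

Both cases combine into a single formula in |ω|:

F(ω) = \frac{4 \pi \left(1 - 13 \left|{\omega}\right|\right) e^{- 13 \left|{\omega}\right|}}{13}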